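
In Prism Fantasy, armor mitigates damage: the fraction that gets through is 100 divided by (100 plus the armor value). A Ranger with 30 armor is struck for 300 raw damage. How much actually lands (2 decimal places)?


actual = 300 * 100 / (100 + 30)
= 300 * 100 / 130
= 30000 / 130
= 230.77

230.77 damage


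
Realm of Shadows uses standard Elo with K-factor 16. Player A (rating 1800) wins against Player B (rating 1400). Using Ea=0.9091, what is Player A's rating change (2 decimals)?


Elo update: delta = K * (S - Ea), where S = 1 (wins)
S - Ea = 1 - 0.9091 = 0.0909
Rating change = 16 * 0.0909
= 1.45

1.45 rating points


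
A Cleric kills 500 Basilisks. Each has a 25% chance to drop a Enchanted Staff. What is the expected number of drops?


Expected drops = kills * (drop_rate / 100)
= 500 * (25 / 100)
= 500 * 0.25
= 125.0

125.0 drops


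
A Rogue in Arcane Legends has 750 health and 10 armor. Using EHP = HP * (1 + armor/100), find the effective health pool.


EHP = 750 * (1 + 10/100)
= 750 * (1 + 0.1)
= 750 * 1.1
= 825.0

825.0 EHP


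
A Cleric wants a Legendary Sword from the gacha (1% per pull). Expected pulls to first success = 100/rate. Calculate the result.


Expected pulls for a geometric distribution = 1/p = 100 / rate%
= 100 / 1
= 100.0

100.0 pulls


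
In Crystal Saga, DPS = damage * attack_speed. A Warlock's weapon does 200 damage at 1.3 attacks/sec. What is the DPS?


DPS = damage * attack_speed
= 200 * 1.3
= 260.0

260.0 DPS


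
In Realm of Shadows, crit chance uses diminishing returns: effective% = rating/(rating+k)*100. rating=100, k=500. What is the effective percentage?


effective% = rating / (rating + k) * 100
= 100 / (100 + 500) * 100
= 100 / 600 * 100
= 0.166667 * 100
= 16.67%

16.67%


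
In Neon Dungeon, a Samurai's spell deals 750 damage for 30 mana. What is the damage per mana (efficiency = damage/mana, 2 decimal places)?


Efficiency = damage / mana
= 750 / 30
= 25.00

25.00 dmg/mana


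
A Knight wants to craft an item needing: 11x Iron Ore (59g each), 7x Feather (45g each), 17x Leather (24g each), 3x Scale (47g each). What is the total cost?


Cost breakdown:
  Iron Ore: 11 * 59 = 649
  Feather: 7 * 45 = 315
  Leather: 17 * 24 = 408
  Scale: 3 * 47 = 141
Total = 649 + 315 + 408 + 141 = 1513

1513 gold


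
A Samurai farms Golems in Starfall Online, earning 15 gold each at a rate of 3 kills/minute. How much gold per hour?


Gold per minute = 15 * 3 = 45
Gold per hour = 45 * 60 = 2700

2700 gold/hour


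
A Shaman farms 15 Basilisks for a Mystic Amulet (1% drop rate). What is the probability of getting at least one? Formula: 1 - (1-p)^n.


P(at least one) = 1 - P(none) = 1 - (1-p)^n
p = 1/100 = 0.01
1 - p = 0.99
(1 - p)^15 = 0.99^15 = 0.860058
P(at least one) = 1 - 0.860058 = 0.1399

0.1399


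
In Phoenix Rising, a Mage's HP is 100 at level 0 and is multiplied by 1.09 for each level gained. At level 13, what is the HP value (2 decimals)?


value = base * growth^level
= 100 * 1.09^13
= 100 * 3.065805
= 306.58

306.58 HP


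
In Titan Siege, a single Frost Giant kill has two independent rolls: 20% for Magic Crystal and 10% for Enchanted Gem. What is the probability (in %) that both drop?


For independent events, P(both) = P(A) * P(B)
= 20% * 10%
= 200 / 100 %
= 2.0%

2.0%


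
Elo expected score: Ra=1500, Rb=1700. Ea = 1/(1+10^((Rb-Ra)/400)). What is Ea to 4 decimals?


Elo expected score: Ea = 1/(1 + 10^((Rb-Ra)/400))
Rb - Ra = 1700 - 1500 = 200
(Rb-Ra)/400 = 200/400 = 0.5
10^0.5 = 3.162278
Ea = 1/(1 + 3.162278) = 1/4.162278 = 0.2403

0.2403


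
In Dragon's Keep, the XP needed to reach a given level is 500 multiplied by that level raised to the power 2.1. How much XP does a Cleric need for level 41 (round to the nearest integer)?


XP = 500 * level^2.1
Substitute level = 41:
XP = 500 * 41^2.1
= 500 * 2436.9471
= 1218474

1218474 XP


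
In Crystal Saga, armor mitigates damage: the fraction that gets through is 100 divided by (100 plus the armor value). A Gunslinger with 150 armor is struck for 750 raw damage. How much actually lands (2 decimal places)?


actual = 750 * 100 / (100 + 150)
= 750 * 100 / 250
= 75000 / 250
= 300.00

300.00 damage


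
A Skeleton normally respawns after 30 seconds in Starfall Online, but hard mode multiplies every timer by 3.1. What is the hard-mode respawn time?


Respawn time = base * multiplier
= 30 * 3.1
= 93.0 seconds

93.0 seconds


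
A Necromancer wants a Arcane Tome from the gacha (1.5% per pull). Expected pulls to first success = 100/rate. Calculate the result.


Expected pulls for a geometric distribution = 1/p = 100 / rate%
= 100 / 1.5
= 66.67

66.67 pulls


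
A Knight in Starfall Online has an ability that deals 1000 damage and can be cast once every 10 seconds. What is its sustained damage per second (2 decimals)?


DPS = damage / cooldown
= 1000 / 10
= 100.00

100.00 DPS


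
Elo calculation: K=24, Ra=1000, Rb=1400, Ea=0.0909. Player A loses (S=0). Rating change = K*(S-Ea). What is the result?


Elo update: delta = K * (S - Ea), where S = 0 (loses)
S - Ea = 0 - 0.0909 = -0.0909
Rating change = 24 * -0.0909
= -2.18

-2.18 rating points


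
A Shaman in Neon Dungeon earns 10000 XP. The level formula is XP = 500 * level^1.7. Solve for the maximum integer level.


XP = 500 * level^1.7, so level = (XP / 500)^(1/1.7)
= (10000 / 500)^(1/1.7)
= 20.0^0.5882
= 5.8252
Floor: level = 5

level 5


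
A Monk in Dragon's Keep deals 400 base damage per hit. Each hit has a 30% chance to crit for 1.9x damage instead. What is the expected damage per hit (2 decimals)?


E[dmg] = base * (1 + crit_chance * (crit_mult - 1))
cc as decimal = 30/100 = 0.3
cm - 1 = 1.9 - 1 = 0.9
Bonus factor = 0.3 * 0.9 = 0.27
Total multiplier = 1 + 0.27 = 1.27
Expected damage = 400 * 1.27 = 508.00

508.00 damage


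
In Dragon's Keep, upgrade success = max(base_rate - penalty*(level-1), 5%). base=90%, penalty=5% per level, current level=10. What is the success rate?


raw_rate = 90 - 5 * (10 - 1)
= 90 - 5 * 9
= 90 - 45
= 45
Apply floor: max(45, 5) = 45%

45%


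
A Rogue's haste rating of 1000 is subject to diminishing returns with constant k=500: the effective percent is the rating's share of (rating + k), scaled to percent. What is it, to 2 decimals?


effective% = rating / (rating + k) * 100
= 1000 / (1000 + 500) * 100
= 1000 / 1500 * 100
= 0.666667 * 100
= 66.67%

66.67%


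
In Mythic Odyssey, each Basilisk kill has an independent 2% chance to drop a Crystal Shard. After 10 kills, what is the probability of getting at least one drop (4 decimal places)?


P(at least one) = 1 - P(none) = 1 - (1-p)^n
p = 2/100 = 0.02
1 - p = 0.98
(1 - p)^10 = 0.98^10 = 0.817073
P(at least one) = 1 - 0.817073 = 0.1829

0.1829


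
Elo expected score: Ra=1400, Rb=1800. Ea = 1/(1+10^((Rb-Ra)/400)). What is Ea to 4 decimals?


Elo expected score: Ea = 1/(1 + 10^((Rb-Ra)/400))
Rb - Ra = 1800 - 1400 = 400
(Rb-Ra)/400 = 400/400 = 1.0
10^1.0 = 10.0
Ea = 1/(1 + 10.0) = 1/11.0 = 0.0909

0.0909


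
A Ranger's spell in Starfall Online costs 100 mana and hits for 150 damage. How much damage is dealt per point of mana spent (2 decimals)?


Efficiency = damage / mana
= 150 / 100
= 1.50

1.50 dmg/mana


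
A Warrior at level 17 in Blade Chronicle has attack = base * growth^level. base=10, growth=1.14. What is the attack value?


value = base * growth^level
= 10 * 1.14^17
= 10 * 9.276464
= 92.76

92.76 attack


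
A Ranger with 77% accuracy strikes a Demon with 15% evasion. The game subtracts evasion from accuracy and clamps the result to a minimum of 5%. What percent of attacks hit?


accuracy - evasion = 77 - 15 = 62
Apply floor: max(62, 5) = 62
Hit chance = 62%

62%


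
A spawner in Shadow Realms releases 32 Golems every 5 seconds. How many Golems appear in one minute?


Spawns per minute = count * (60 / interval)
= 32 * (60 / 5)
= 32 * 12.0
= 384.0

384.0 per minute


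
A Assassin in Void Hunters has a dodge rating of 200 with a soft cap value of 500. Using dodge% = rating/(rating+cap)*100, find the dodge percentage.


dodge% = 200 / (200 + 500) * 100
= 200 / 700 * 100
= 0.285714 * 100
= 28.57%

28.57%


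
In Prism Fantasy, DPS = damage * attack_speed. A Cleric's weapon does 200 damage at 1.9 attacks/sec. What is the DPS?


DPS = damage * attack_speed
= 200 * 1.9
= 380.0

380.0 DPS


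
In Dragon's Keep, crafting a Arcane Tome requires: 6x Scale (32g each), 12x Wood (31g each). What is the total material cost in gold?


Cost breakdown:
  Scale: 6 * 32 = 192
  Wood: 12 * 31 = 372
Total = 192 + 372 = 564

564 gold


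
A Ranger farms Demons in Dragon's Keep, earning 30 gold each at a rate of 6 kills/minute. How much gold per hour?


Gold per minute = 30 * 6 = 180
Gold per hour = 180 * 60 = 10800

10800 gold/hour


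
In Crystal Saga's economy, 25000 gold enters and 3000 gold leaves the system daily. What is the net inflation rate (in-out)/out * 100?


Net gold = 25000 - 3000 = 22000
Inflation rate = net / sunk * 100 = 22000 / 3000 * 100
= 7.333333 * 100
= 733.33%

733.33%


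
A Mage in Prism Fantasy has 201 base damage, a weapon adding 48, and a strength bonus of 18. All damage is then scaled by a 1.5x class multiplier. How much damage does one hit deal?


Sum base + weapon + str = 201 + 48 + 18 = 267
Multiply by 1.5:
267 * 1.5 = 400.5

400.5 damage


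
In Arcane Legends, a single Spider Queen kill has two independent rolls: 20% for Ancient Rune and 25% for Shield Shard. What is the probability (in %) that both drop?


For independent events, P(both) = P(A) * P(B)
= 20% * 25%
= 500 / 100 %
= 5.0%

5.0%


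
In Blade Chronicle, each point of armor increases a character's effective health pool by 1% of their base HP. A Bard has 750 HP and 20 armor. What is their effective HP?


EHP = 750 * (1 + 20/100)
= 750 * (1 + 0.2)
= 750 * 1.2
= 900.0

900.0 EHP


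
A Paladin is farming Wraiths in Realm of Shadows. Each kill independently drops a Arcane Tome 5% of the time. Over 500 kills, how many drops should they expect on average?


Expected drops = kills * (drop_rate / 100)
= 500 * (5 / 100)
= 500 * 0.05
= 25.0

25.0 drops


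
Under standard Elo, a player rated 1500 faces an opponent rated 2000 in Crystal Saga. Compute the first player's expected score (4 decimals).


Elo expected score: Ea = 1/(1 + 10^((Rb-Ra)/400))
Rb - Ra = 2000 - 1500 = 500
(Rb-Ra)/400 = 500/400 = 1.25
10^1.25 = 17.782794
Ea = 1/(1 + 17.782794) = 1/18.782794 = 0.0532

0.0532


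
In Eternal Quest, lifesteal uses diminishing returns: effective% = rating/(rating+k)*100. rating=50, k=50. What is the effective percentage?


effective% = rating / (rating + k) * 100
= 50 / (50 + 50) * 100
= 50 / 100 * 100
= 0.5 * 100
= 50.00%

50.00%


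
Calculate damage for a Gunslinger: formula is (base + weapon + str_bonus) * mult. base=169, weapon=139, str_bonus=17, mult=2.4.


Sum base + weapon + str = 169 + 139 + 17 = 325
Multiply by 2.4:
325 * 2.4 = 780.0

780.0 damage


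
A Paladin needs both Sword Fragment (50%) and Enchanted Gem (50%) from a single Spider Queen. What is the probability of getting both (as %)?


For independent events, P(both) = P(A) * P(B)
= 50% * 50%
= 2500 / 100 %
= 25.0%

25.0%


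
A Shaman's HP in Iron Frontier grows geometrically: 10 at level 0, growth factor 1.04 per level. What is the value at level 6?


value = base * growth^level
= 10 * 1.04^6
= 10 * 1.265319
= 12.65

12.65 HP


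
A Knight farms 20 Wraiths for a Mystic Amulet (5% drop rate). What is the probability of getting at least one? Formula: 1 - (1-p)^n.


P(at least one) = 1 - P(none) = 1 - (1-p)^n
p = 5/100 = 0.05
1 - p = 0.95
(1 - p)^20 = 0.95^20 = 0.358486
P(at least one) = 1 - 0.358486 = 0.6415

0.6415


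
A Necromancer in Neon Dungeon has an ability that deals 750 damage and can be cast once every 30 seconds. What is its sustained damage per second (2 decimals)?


DPS = damage / cooldown
= 750 / 30
= 25.00

25.00 DPS


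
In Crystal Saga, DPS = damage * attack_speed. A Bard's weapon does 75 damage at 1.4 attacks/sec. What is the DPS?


DPS = damage * attack_speed
= 75 * 1.4
= 105.0

105.0 DPS


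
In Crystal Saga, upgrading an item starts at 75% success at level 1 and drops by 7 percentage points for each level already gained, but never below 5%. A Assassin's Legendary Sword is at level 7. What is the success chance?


raw_rate = 75 - 7 * (7 - 1)
= 75 - 7 * 6
= 75 - 42
= 33
Apply floor: max(33, 5) = 33%

33%


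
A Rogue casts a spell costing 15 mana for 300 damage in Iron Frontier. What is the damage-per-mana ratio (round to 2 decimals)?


Efficiency = damage / mana
= 300 / 15
= 20.00

20.00 dmg/mana


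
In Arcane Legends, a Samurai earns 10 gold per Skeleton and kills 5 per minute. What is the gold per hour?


Gold per minute = 10 * 5 = 50
Gold per hour = 50 * 60 = 3000

3000 gold/hour


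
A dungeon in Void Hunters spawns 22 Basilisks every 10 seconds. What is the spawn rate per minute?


Spawns per minute = count * (60 / interval)
= 22 * (60 / 10)
= 22 * 6.0
= 132.0

132.0 per minute


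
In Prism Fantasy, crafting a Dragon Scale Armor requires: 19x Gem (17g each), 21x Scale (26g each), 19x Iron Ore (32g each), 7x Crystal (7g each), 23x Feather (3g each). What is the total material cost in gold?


Cost breakdown:
  Gem: 19 * 17 = 323
  Scale: 21 * 26 = 546
  Iron Ore: 19 * 32 = 608
  Crystal: 7 * 7 = 49
  Feather: 23 * 3 = 69
Total = 323 + 546 + 608 + 49 + 69 = 1595

1595 gold


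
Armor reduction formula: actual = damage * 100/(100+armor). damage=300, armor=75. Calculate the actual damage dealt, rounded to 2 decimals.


actual = 300 * 100 / (100 + 75)
= 300 * 100 / 175
= 30000 / 175
= 171.43

171.43 damage


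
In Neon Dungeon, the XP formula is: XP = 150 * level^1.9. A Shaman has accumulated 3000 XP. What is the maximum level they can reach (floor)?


XP = 150 * level^1.9, so level = (XP / 150)^(1/1.9)
= (3000 / 150)^(1/1.9)
= 20.0^0.5263
= 4.839
Floor: level = 4

level 4


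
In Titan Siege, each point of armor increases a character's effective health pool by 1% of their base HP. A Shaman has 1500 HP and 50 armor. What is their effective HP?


EHP = 1500 * (1 + 50/100)
= 1500 * (1 + 0.5)
= 1500 * 1.5
= 2250.0

2250.0 EHP


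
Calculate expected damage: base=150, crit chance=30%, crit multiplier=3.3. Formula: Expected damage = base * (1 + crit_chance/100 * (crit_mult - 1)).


E[dmg] = base * (1 + crit_chance * (crit_mult - 1))
cc as decimal = 30/100 = 0.3
cm - 1 = 3.3 - 1 = 2.3
Bonus factor = 0.3 * 2.3 = 0.69
Total multiplier = 1 + 0.69 = 1.69
Expected damage = 150 * 1.69 = 253.50

253.50 damage


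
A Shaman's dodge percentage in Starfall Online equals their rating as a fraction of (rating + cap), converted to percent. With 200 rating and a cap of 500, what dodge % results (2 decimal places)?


dodge% = 200 / (200 + 500) * 100
= 200 / 700 * 100
= 0.285714 * 100
= 28.57%

28.57%


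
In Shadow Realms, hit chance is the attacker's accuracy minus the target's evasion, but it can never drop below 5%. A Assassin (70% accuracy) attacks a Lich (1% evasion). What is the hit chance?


accuracy - evasion = 70 - 1 = 69
Apply floor: max(69, 5) = 69
Hit chance = 69%

69%


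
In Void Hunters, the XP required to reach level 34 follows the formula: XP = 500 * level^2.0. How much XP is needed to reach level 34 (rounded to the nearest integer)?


XP = 500 * level^2.0
Substitute level = 34:
XP = 500 * 34^2.0
= 500 * 1156.0
= 578000

578000 XP


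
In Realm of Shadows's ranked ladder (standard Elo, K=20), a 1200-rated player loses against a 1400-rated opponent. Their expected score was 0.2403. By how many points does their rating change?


Elo update: delta = K * (S - Ea), where S = 0 (loses)
S - Ea = 0 - 0.2403 = -0.2403
Rating change = 20 * -0.2403
= -4.81

-4.81 rating points


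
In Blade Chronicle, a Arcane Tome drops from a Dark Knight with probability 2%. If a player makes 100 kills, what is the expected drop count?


Expected drops = kills * (drop_rate / 100)
= 100 * (2 / 100)
= 100 * 0.02
= 2.0

2.0 drops


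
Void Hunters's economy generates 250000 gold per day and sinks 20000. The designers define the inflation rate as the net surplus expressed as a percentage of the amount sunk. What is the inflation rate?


Net gold = 250000 - 20000 = 230000
Inflation rate = net / sunk * 100 = 230000 / 20000 * 100
= 11.5 * 100
= 1150.00%

1150.00%


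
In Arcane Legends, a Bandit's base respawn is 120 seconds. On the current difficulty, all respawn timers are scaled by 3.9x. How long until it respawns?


Respawn time = base * multiplier
= 120 * 3.9
= 468.0 seconds

468.0 seconds


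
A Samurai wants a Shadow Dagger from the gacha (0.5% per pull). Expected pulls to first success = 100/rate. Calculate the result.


Expected pulls for a geometric distribution = 1/p = 100 / rate%
= 100 / 0.5
= 200.0

200.0 pulls


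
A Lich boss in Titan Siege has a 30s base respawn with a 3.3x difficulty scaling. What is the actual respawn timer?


Respawn time = base * multiplier
= 30 * 3.3
= 99.0 seconds

99.0 seconds


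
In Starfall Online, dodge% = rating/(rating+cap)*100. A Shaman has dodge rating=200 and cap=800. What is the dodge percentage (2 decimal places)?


dodge% = 200 / (200 + 800) * 100
= 200 / 1000 * 100
= 0.2 * 100
= 20.00%

20.00%


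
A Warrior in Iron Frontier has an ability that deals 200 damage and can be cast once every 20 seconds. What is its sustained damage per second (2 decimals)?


DPS = damage / cooldown
= 200 / 20
= 10.00

10.00 DPS


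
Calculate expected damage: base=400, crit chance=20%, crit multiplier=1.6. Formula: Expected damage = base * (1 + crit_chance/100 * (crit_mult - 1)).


E[dmg] = base * (1 + crit_chance * (crit_mult - 1))
cc as decimal = 20/100 = 0.2
cm - 1 = 1.6 - 1 = 0.6
Bonus factor = 0.2 * 0.6 = 0.12
Total multiplier = 1 + 0.12 = 1.12
Expected damage = 400 * 1.12 = 448.00

448.00 damage


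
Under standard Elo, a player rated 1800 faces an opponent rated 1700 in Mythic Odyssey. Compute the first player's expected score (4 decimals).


Elo expected score: Ea = 1/(1 + 10^((Rb-Ra)/400))
Rb - Ra = 1700 - 1800 = -100
(Rb-Ra)/400 = -100/400 = -0.25
10^-0.25 = 0.562341
Ea = 1/(1 + 0.562341) = 1/1.562341 = 0.6401

0.6401


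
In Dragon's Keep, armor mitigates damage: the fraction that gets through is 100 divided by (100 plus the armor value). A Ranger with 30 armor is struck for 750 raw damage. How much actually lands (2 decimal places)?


actual = 750 * 100 / (100 + 30)
= 750 * 100 / 130
= 75000 / 130
= 576.92

576.92 damage


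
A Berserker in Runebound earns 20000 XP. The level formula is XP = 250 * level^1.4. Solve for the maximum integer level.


XP = 250 * level^1.4, so level = (XP / 250)^(1/1.4)
= (20000 / 250)^(1/1.4)
= 80.0^0.7143
= 22.8744
Floor: level = 22

level 22


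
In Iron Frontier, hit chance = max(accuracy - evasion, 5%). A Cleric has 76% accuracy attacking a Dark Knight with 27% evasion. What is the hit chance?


accuracy - evasion = 76 - 27 = 49
Apply floor: max(49, 5) = 49
Hit chance = 49%

49%


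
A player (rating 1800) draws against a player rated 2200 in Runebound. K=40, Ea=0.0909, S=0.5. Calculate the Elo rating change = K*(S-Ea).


Elo update: delta = K * (S - Ea), where S = 0.5 (draws)
S - Ea = 0.5 - 0.0909 = 0.4091
Rating change = 40 * 0.4091
= 16.36

16.36 rating points


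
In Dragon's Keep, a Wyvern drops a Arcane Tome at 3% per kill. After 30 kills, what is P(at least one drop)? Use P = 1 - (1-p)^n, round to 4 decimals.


P(at least one) = 1 - P(none) = 1 - (1-p)^n
p = 3/100 = 0.03
1 - p = 0.97
(1 - p)^30 = 0.97^30 = 0.401007
P(at least one) = 1 - 0.401007 = 0.5990

0.5990


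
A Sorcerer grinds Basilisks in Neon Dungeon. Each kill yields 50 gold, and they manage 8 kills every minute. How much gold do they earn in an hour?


Gold per minute = 50 * 8 = 400
Gold per hour = 400 * 60 = 24000

24000 gold/hour


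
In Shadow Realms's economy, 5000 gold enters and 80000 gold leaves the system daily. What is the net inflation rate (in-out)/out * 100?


Net gold = 5000 - 80000 = -75000
Inflation rate = net / sunk * 100 = -75000 / 80000 * 100
= -0.9375 * 100
= -93.75%

-93.75%


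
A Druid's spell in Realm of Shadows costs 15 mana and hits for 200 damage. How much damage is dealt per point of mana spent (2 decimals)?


Efficiency = damage / mana
= 200 / 15
= 13.33

13.33 dmg/mana


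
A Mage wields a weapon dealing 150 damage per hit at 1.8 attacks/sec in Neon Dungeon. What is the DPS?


DPS = damage * attack_speed
= 150 * 1.8
= 270.0

270.0 DPS


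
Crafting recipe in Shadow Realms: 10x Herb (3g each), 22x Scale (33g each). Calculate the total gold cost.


Cost breakdown:
  Herb: 10 * 3 = 30
  Scale: 22 * 33 = 726
Total = 30 + 726 = 756

756 gold


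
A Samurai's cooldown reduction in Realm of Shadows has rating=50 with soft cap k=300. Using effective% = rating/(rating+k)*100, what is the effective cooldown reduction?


effective% = rating / (rating + k) * 100
= 50 / (50 + 300) * 100
= 50 / 350 * 100
= 0.142857 * 100
= 14.29%

14.29%


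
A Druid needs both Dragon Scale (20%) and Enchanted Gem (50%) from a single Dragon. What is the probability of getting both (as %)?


For independent events, P(both) = P(A) * P(B)
= 20% * 50%
= 1000 / 100 %
= 10.0%

10.0%


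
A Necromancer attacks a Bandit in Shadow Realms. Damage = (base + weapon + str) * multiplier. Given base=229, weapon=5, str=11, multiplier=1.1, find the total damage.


Sum base + weapon + str = 229 + 5 + 11 = 245
Multiply by 1.1:
245 * 1.1 = 269.5

269.5 damage


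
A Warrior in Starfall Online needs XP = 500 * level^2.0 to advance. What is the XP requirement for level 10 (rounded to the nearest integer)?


XP = 500 * level^2.0
Substitute level = 10:
XP = 500 * 10^2.0
= 500 * 100.0
= 50000

50000 XP


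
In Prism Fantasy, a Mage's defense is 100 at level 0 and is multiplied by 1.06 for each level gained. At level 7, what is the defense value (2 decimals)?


value = base * growth^level
= 100 * 1.06^7
= 100 * 1.50363
= 150.36

150.36 defense


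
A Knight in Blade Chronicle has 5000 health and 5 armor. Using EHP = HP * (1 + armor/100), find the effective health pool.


EHP = 5000 * (1 + 5/100)
= 5000 * (1 + 0.05)
= 5000 * 1.05
= 5250.0

5250.0 EHP


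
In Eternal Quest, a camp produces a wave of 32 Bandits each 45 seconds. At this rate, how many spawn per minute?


Spawns per minute = count * (60 / interval)
= 32 * (60 / 45)
= 32 * 1.3333
= 42.67

42.67 per minute


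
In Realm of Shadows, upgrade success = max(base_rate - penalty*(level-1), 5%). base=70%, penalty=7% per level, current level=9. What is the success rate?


raw_rate = 70 - 7 * (9 - 1)
= 70 - 7 * 8
= 70 - 56
= 14
Apply floor: max(14, 5) = 14%

14%


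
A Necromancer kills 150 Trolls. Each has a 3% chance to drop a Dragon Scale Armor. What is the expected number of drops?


Expected drops = kills * (drop_rate / 100)
= 150 * (3 / 100)
= 150 * 0.03
= 4.5

4.5 drops


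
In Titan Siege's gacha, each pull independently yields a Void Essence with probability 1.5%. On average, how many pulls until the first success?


Expected pulls for a geometric distribution = 1/p = 100 / rate%
= 100 / 1.5
= 66.67

66.67 pulls


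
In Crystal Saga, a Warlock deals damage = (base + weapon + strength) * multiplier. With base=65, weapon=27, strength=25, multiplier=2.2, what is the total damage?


Sum base + weapon + str = 65 + 27 + 25 = 117
Multiply by 2.2:
117 * 2.2 = 257.4

257.4 damage


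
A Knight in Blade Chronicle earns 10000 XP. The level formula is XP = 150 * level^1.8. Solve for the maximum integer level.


XP = 150 * level^1.8, so level = (XP / 150)^(1/1.8)
= (10000 / 150)^(1/1.8)
= 66.6667^0.5556
= 10.3106
Floor: level = 10

level 10


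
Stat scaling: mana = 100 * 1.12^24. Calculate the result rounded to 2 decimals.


value = base * growth^level
= 100 * 1.12^24
= 100 * 15.178629
= 1517.86

1517.86 mana


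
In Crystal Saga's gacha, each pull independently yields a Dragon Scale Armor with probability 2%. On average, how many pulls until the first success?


Expected pulls for a geometric distribution = 1/p = 100 / rate%
= 100 / 2
= 50.0

50.0 pulls


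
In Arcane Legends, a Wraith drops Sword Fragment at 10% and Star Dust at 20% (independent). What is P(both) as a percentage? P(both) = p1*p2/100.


For independent events, P(both) = P(A) * P(B)
= 10% * 20%
= 200 / 100 %
= 2.0%

2.0%


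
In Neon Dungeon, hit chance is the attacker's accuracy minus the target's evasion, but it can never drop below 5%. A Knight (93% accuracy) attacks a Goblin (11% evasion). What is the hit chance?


accuracy - evasion = 93 - 11 = 82
Apply floor: max(82, 5) = 82
Hit chance = 82%

82%


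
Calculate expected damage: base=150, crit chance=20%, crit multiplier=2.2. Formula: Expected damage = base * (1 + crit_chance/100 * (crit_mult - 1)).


E[dmg] = base * (1 + crit_chance * (crit_mult - 1))
cc as decimal = 20/100 = 0.2
cm - 1 = 2.2 - 1 = 1.2
Bonus factor = 0.2 * 1.2 = 0.24
Total multiplier = 1 + 0.24 = 1.24
Expected damage = 150 * 1.24 = 186.00

186.00 damage


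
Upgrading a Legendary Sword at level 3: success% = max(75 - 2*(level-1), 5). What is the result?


raw_rate = 75 - 2 * (3 - 1)
= 75 - 2 * 2
= 75 - 4
= 71
Apply floor: max(71, 5) = 71%

71%


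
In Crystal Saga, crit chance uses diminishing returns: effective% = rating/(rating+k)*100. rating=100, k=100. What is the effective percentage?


effective% = rating / (rating + k) * 100
= 100 / (100 + 100) * 100
= 100 / 200 * 100
= 0.5 * 100
= 50.00%

50.00%


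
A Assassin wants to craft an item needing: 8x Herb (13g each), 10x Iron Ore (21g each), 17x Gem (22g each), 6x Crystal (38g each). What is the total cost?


Cost breakdown:
  Herb: 8 * 13 = 104
  Iron Ore: 10 * 21 = 210
  Gem: 17 * 22 = 374
  Crystal: 6 * 38 = 228
Total = 104 + 210 + 374 + 228 = 916

916 gold


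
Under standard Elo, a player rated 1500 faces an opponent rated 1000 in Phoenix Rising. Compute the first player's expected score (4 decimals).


Elo expected score: Ea = 1/(1 + 10^((Rb-Ra)/400))
Rb - Ra = 1000 - 1500 = -500
(Rb-Ra)/400 = -500/400 = -1.25
10^-1.25 = 0.056234
Ea = 1/(1 + 0.056234) = 1/1.056234 = 0.9468

0.9468


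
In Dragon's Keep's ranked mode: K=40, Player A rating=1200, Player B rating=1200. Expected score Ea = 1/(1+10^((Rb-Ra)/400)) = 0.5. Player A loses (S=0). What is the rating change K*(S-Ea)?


Elo update: delta = K * (S - Ea), where S = 0 (loses)
S - Ea = 0 - 0.5 = -0.5
Rating change = 40 * -0.5
= -20.00

-20.00 rating points


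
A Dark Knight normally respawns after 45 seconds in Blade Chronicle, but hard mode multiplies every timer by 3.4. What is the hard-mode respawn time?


Respawn time = base * multiplier
= 45 * 3.4
= 153.0 seconds

153.0 seconds


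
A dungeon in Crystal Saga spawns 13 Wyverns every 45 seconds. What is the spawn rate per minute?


Spawns per minute = count * (60 / interval)
= 13 * (60 / 45)
= 13 * 1.3333
= 17.33

17.33 per minute


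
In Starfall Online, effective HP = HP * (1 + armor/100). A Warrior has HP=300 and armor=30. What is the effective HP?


EHP = 300 * (1 + 30/100)
= 300 * (1 + 0.3)
= 300 * 1.3
= 390.0

390.0 EHP


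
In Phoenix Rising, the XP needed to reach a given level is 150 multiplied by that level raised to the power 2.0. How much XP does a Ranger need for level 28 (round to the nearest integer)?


XP = 150 * level^2.0
Substitute level = 28:
XP = 150 * 28^2.0
= 150 * 784.0
= 117600

117600 XP


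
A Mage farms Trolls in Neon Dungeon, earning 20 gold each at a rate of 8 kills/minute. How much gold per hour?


Gold per minute = 20 * 8 = 160
Gold per hour = 160 * 60 = 9600

9600 gold/hour


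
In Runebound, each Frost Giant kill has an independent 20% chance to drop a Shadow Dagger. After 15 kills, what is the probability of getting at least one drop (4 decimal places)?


P(at least one) = 1 - P(none) = 1 - (1-p)^n
p = 20/100 = 0.2
1 - p = 0.8
(1 - p)^15 = 0.8^15 = 0.035184
P(at least one) = 1 - 0.035184 = 0.9648

0.9648


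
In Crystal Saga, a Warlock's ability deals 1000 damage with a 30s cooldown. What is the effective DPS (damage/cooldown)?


DPS = damage / cooldown
= 1000 / 30
= 33.33

33.33 DPS


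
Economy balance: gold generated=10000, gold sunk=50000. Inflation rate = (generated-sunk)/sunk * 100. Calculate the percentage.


Net gold = 10000 - 50000 = -40000
Inflation rate = net / sunk * 100 = -40000 / 50000 * 100
= -0.8 * 100
= -80.00%

-80.00%


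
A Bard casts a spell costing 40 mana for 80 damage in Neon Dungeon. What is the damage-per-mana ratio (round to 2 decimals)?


Efficiency = damage / mana
= 80 / 40
= 2.00

2.00 dmg/mana


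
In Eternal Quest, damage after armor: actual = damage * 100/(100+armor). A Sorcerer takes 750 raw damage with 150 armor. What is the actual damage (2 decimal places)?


actual = 750 * 100 / (100 + 150)
= 750 * 100 / 250
= 75000 / 250
= 300.00

300.00 damage


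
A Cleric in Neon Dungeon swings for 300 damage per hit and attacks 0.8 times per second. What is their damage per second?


DPS = damage * attack_speed
= 300 * 0.8
= 240.0

240.0 DPS


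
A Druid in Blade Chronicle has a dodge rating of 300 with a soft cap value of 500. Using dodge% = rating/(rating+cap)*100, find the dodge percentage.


dodge% = 300 / (300 + 500) * 100
= 300 / 800 * 100
= 0.375 * 100
= 37.50%

37.50%


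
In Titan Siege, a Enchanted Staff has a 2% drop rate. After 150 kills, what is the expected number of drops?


Expected drops = kills * (drop_rate / 100)
= 150 * (2 / 100)
= 150 * 0.02
= 3.0

3.0 drops


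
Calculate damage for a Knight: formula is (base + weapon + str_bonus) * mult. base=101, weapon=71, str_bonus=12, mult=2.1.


Sum base + weapon + str = 101 + 71 + 12 = 184
Multiply by 2.1:
184 * 2.1 = 386.4

386.4 damage


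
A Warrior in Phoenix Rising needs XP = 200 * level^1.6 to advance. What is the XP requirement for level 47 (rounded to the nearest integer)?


XP = 200 * level^1.6
Substitute level = 47:
XP = 200 * 47^1.6
= 200 * 473.5399
= 94708

94708 XP


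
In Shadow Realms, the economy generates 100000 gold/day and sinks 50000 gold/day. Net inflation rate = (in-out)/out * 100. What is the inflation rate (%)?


Net gold = 100000 - 50000 = 50000
Inflation rate = net / sunk * 100 = 50000 / 50000 * 100
= 1.0 * 100
= 100.00%

100.00%


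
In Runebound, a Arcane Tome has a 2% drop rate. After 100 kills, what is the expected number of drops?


Expected drops = kills * (drop_rate / 100)
= 100 * (2 / 100)
= 100 * 0.02
= 2.0

2.0 drops


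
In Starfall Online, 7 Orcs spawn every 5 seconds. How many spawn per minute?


Spawns per minute = count * (60 / interval)
= 7 * (60 / 5)
= 7 * 12.0
= 84.0

84.0 per minute


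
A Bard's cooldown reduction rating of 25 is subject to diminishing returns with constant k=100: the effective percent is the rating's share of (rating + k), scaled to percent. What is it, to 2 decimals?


effective% = rating / (rating + k) * 100
= 25 / (25 + 100) * 100
= 25 / 125 * 100
= 0.2 * 100
= 20.00%

20.00%


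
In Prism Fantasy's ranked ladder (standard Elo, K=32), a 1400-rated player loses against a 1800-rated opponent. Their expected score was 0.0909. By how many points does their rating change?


Elo update: delta = K * (S - Ea), where S = 0 (loses)
S - Ea = 0 - 0.0909 = -0.0909
Rating change = 32 * -0.0909
= -2.91

-2.91 rating points


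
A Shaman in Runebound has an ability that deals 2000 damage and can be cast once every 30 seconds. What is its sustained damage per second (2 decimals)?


DPS = damage / cooldown
= 2000 / 30
= 66.67

66.67 DPS


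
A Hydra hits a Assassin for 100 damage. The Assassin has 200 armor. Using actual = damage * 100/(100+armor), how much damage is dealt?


actual = 100 * 100 / (100 + 200)
= 100 * 100 / 300
= 10000 / 300
= 33.33

33.33 damage


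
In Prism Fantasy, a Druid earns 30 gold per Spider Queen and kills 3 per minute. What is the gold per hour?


Gold per minute = 30 * 3 = 90
Gold per hour = 90 * 60 = 5400

5400 gold/hour


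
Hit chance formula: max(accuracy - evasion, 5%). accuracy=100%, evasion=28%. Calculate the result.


accuracy - evasion = 100 - 28 = 72
Apply floor: max(72, 5) = 72
Hit chance = 72%

72%


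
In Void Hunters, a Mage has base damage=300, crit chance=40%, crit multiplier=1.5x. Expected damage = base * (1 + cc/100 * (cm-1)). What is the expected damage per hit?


E[dmg] = base * (1 + crit_chance * (crit_mult - 1))
cc as decimal = 40/100 = 0.4
cm - 1 = 1.5 - 1 = 0.5
Bonus factor = 0.4 * 0.5 = 0.2
Total multiplier = 1 + 0.2 = 1.2
Expected damage = 300 * 1.2 = 360.00

360.00 damage


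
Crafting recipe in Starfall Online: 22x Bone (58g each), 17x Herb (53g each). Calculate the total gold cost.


Cost breakdown:
  Bone: 22 * 58 = 1276
  Herb: 17 * 53 = 901
Total = 1276 + 901 = 2177

2177 gold


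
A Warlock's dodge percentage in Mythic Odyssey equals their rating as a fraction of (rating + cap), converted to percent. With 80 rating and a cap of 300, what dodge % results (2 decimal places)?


dodge% = 80 / (80 + 300) * 100
= 80 / 380 * 100
= 0.210526 * 100
= 21.05%

21.05%


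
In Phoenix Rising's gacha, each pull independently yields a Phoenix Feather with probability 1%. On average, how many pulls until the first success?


Expected pulls for a geometric distribution = 1/p = 100 / rate%
= 100 / 1
= 100.0

100.0 pulls


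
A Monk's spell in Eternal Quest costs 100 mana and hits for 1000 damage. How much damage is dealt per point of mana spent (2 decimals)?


Efficiency = damage / mana
= 1000 / 100
= 10.00

10.00 dmg/mana


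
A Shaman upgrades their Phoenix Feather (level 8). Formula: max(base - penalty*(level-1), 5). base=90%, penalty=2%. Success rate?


raw_rate = 90 - 2 * (8 - 1)
= 90 - 2 * 7
= 90 - 14
= 76
Apply floor: max(76, 5) = 76%

76%


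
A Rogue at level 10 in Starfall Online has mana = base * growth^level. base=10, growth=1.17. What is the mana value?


value = base * growth^level
= 10 * 1.17^10
= 10 * 4.806828
= 48.07

48.07 mana


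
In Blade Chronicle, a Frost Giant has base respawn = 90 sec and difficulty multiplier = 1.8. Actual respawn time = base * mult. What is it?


Respawn time = base * multiplier
= 90 * 1.8
= 162.0 seconds

162.0 seconds


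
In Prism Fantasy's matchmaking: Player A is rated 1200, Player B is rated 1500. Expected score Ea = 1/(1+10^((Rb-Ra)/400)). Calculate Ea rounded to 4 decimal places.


Elo expected score: Ea = 1/(1 + 10^((Rb-Ra)/400))
Rb - Ra = 1500 - 1200 = 300
(Rb-Ra)/400 = 300/400 = 0.75
10^0.75 = 5.623413
Ea = 1/(1 + 5.623413) = 1/6.623413 = 0.1510

0.1510


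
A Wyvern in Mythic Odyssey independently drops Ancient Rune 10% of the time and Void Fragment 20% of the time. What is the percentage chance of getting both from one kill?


For independent events, P(both) = P(A) * P(B)
= 10% * 20%
= 200 / 100 %
= 2.0%

2.0%


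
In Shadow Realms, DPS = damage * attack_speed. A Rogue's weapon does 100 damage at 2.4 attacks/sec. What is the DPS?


DPS = damage * attack_speed
= 100 * 2.4
= 240.0

240.0 DPS


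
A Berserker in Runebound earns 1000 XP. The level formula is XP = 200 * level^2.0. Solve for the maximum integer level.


XP = 200 * level^2.0, so level = (XP / 200)^(1/2.0)
= (1000 / 200)^(1/2.0)
= 5.0^0.5
= 2.2361
Floor: level = 2

level 2


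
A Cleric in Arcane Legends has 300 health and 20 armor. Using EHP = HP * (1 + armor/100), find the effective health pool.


EHP = 300 * (1 + 20/100)
= 300 * (1 + 0.2)
= 300 * 1.2
= 360.0

360.0 EHP


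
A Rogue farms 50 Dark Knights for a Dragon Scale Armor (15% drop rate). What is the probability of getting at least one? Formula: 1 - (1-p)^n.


P(at least one) = 1 - P(none) = 1 - (1-p)^n
p = 15/100 = 0.15
1 - p = 0.85
(1 - p)^50 = 0.85^50 = 0.000296
P(at least one) = 1 - 0.000296 = 0.9997

0.9997


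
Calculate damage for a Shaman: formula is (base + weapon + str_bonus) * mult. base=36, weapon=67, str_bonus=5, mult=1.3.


Sum base + weapon + str = 36 + 67 + 5 = 108
Multiply by 1.3:
108 * 1.3 = 140.4

140.4 damage


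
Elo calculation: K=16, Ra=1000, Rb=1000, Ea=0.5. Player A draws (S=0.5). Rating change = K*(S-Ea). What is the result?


Elo update: delta = K * (S - Ea), where S = 0.5 (draws)
S - Ea = 0.5 - 0.5 = 0.0
Rating change = 16 * 0.0
= 0.00

0.00 rating points


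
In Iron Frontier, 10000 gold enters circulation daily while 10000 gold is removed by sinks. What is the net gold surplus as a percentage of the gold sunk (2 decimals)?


Net gold = 10000 - 10000 = 0
Inflation rate = net / sunk * 100 = 0 / 10000 * 100
= 0.0 * 100
= 0.00%

0.00%


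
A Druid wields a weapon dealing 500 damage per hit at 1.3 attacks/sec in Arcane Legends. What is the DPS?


DPS = damage * attack_speed
= 500 * 1.3
= 650.0

650.0 DPS


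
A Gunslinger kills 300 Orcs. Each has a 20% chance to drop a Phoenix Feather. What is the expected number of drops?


Expected drops = kills * (drop_rate / 100)
= 300 * (20 / 100)
= 300 * 0.2
= 60.0

60.0 drops


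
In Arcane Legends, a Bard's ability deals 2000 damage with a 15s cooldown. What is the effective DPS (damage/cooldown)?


DPS = damage / cooldown
= 2000 / 15
= 133.33

133.33 DPS


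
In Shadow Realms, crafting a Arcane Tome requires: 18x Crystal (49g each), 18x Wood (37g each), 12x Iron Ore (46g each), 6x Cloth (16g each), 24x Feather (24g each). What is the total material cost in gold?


Cost breakdown:
  Crystal: 18 * 49 = 882
  Wood: 18 * 37 = 666
  Iron Ore: 12 * 46 = 552
  Cloth: 6 * 16 = 96
  Feather: 24 * 24 = 576
Total = 882 + 666 + 552 + 96 + 576 = 2772

2772 gold


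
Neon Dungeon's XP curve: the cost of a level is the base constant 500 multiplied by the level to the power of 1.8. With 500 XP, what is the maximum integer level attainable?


XP = 500 * level^1.8, so level = (XP / 500)^(1/1.8)
= (500 / 500)^(1/1.8)
= 1.0^0.5556
= 1.0
Floor: level = 1

level 1


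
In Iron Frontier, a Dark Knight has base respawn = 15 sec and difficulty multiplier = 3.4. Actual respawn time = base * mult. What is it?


Respawn time = base * multiplier
= 15 * 3.4
= 51.0 seconds

51.0 seconds


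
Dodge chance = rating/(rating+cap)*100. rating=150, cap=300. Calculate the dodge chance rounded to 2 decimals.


dodge% = 150 / (150 + 300) * 100
= 150 / 450 * 100
= 0.333333 * 100
= 33.33%

33.33%


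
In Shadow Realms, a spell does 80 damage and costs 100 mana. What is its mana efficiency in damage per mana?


Efficiency = damage / mana
= 80 / 100
= 0.80

0.80 dmg/mana


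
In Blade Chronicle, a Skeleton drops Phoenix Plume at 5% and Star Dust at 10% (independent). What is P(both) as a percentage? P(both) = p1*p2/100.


For independent events, P(both) = P(A) * P(B)
= 5% * 10%
= 50 / 100 %
= 0.5%

0.5%


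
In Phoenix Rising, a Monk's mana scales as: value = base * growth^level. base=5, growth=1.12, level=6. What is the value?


value = base * growth^level
= 5 * 1.12^6
= 5 * 1.973823
= 9.87

9.87 mana


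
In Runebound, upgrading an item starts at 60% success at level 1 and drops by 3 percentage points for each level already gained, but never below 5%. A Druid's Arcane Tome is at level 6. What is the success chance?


raw_rate = 60 - 3 * (6 - 1)
= 60 - 3 * 5
= 60 - 15
= 45
Apply floor: max(45, 5) = 45%

45%


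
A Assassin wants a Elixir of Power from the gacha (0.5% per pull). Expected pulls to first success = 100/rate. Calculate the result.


Expected pulls for a geometric distribution = 1/p = 100 / rate%
= 100 / 0.5
= 200.0

200.0 pulls
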